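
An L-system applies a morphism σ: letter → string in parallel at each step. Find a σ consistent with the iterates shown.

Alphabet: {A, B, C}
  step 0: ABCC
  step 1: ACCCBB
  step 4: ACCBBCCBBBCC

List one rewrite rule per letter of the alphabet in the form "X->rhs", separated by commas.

  step 0 ⇒ step 1: ABCC ⇒ ACC·C·B·B
    A ↦ ACC
    B ↦ C
    C ↦ B

A->ACC, B->C, C->B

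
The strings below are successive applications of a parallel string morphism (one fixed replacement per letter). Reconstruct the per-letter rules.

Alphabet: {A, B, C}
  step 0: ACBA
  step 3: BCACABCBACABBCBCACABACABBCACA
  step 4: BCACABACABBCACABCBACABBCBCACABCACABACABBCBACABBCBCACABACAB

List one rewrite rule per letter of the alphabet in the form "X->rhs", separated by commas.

  step 3 ⇒ step 4: BCACABCBACABBCBCACABACABBCACA ⇒ BC·ACA·B·ACA·B·BC·ACA·BC·B·ACA·B·BC·BC·ACA·BC·ACA·B·ACA·B·BC·B·ACA·B·BC·BC·ACA·B·ACA·B
    A ↦ B
    B ↦ BC
    C ↦ ACA

A->B, B->BC, C->ACA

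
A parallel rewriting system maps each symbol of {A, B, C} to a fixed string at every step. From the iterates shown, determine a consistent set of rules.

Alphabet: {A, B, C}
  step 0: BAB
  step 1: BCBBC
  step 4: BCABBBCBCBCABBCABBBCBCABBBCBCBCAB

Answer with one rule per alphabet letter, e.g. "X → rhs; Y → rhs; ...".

  step 0 ⇒ step 1: BAB ⇒ BC·B·BC
    A ↦ B
    B ↦ BC
    C ↦ AB  (constrained at step 1)

A->B, B->BC, C->AB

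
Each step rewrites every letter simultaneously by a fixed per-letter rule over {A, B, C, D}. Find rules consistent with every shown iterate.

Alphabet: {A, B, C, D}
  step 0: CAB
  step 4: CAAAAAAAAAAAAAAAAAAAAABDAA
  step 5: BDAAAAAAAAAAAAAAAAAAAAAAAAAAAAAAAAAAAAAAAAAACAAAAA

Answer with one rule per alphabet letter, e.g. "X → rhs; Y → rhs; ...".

  step 4 ⇒ step 5: CAAAAAAAAAAAAAAAAAAAAABDAA ⇒ BD·AA·AA·AA·AA·AA·AA·AA·AA·AA·AA·AA·AA·AA·AA·AA·AA·AA·AA·AA·AA·AA·C·A·AA·AA
    A ↦ AA
    B ↦ C
    C ↦ BD
    D ↦ A

A->AA, B->C, C->BD, D->A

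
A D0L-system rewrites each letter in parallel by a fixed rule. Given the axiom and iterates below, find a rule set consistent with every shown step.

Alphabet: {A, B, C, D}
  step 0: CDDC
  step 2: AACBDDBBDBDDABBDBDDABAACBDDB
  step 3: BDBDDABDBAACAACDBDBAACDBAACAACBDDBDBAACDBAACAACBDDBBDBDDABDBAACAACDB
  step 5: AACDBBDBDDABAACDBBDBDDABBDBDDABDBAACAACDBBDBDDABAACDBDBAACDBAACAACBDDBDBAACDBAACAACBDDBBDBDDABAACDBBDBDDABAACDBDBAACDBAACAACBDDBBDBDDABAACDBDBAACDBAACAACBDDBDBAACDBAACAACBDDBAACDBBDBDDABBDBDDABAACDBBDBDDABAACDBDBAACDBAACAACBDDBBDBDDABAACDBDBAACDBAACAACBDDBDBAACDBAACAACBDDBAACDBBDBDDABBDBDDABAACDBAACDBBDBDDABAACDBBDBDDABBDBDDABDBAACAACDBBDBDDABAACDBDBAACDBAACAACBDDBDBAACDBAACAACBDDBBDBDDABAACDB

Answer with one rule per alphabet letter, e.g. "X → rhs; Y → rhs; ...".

A->BD, B->DB, C->DAB, D->AAC

  step 2 ⇒ step 3: AACBDDBBDBDDABBDBDDABAACBDDB ⇒ BD·BD·DAB·DB·AAC·AAC·DB·DB·AAC·DB·AAC·AAC·BD·DB·DB·AAC·DB·AAC·AAC·BD·DB·BD·BD·DAB·DB·AAC·AAC·DB
    A ↦ BD
    B ↦ DB
    C ↦ DAB
    D ↦ AAC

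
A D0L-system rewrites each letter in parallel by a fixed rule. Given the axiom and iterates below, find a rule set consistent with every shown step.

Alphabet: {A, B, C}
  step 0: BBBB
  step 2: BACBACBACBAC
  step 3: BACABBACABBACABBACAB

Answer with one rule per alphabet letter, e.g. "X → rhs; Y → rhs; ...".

  step 2 ⇒ step 3: BACBACBACBAC ⇒ BA·C·AB·BA·C·AB·BA·C·AB·BA·C·AB
    A ↦ C
    B ↦ BA
    C ↦ AB

A->C, B->BA, C->AB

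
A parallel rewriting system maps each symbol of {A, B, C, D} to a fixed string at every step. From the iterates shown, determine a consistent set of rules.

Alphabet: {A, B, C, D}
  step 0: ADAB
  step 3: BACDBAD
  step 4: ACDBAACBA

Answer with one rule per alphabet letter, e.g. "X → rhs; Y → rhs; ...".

  step 3 ⇒ step 4: BACDBAD ⇒ A·C·D·BA·A·C·BA
    A ↦ C
    B ↦ A
    C ↦ D
    D ↦ BA

A->C, B->A, C->D, D->BA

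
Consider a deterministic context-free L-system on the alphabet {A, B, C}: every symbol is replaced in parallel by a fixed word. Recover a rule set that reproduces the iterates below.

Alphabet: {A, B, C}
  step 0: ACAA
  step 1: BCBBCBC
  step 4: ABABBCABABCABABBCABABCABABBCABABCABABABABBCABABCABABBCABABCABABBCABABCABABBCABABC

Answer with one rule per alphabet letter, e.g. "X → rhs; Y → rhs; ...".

  step 0 ⇒ step 1: ACAA ⇒ BC·B·BC·BC
    A ↦ BC
    C ↦ B
    B ↦ ABA  (constrained at step 1)

A->BC, B->ABA, C->B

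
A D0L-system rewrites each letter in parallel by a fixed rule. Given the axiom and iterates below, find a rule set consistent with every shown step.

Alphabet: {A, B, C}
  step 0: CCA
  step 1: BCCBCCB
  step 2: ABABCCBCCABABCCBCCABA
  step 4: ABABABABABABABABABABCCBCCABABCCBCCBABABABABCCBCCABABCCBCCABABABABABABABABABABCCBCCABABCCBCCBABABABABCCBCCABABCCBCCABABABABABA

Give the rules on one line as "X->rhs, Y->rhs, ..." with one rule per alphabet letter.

A->B, B->ABA, C->BCC

  step 1 ⇒ step 2: BCCBCCB ⇒ ABA·BCC·BCC·ABA·BCC·BCC·ABA
    B ↦ ABA
    C ↦ BCC
  step 0 ⇒ step 1: CCA ⇒ BCC·BCC·B
    A ↦ B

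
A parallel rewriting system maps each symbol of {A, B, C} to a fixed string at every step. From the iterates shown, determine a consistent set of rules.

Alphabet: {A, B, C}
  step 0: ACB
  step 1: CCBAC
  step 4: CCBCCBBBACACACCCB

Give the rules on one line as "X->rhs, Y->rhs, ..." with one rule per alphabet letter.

  step 0 ⇒ step 1: ACB ⇒ CC·B·AC
    A ↦ CC
    B ↦ AC
    C ↦ B

A->CC, B->AC, C->B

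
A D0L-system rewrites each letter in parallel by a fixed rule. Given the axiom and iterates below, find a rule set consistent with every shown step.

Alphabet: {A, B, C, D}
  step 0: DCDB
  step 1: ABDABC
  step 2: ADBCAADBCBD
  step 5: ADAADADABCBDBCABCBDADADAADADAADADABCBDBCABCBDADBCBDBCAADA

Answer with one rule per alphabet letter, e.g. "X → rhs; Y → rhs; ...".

A->AD, B->BC, C->BD, D->A

  step 1 ⇒ step 2: ABDABC ⇒ AD·BC·A·AD·BC·BD
    A ↦ AD
    B ↦ BC
    C ↦ BD
    D ↦ A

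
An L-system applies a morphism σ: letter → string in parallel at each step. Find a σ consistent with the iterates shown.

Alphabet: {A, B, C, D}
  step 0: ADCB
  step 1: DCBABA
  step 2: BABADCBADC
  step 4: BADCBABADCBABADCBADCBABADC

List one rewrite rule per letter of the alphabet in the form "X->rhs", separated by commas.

A->DC, B->BA, C->A, D->B

  step 1 ⇒ step 2: DCBABA ⇒ B·A·BA·DC·BA·DC
    A ↦ DC
    B ↦ BA
    C ↦ A
    D ↦ B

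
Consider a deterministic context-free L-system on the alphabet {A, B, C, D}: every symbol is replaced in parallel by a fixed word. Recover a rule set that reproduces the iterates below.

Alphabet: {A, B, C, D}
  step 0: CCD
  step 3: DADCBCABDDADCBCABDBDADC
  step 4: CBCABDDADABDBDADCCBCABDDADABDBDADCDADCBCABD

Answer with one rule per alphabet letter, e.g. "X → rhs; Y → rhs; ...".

  step 3 ⇒ step 4: DADCBCABDDADCBCABDBDADC ⇒ C·B·C·ABD·DAD·ABD·B·DAD·C·C·B·C·ABD·DAD·ABD·B·DAD·C·DAD·C·B·C·ABD
    A ↦ B
    B ↦ DAD
    C ↦ ABD
    D ↦ C

A->B, B->DAD, C->ABD, D->C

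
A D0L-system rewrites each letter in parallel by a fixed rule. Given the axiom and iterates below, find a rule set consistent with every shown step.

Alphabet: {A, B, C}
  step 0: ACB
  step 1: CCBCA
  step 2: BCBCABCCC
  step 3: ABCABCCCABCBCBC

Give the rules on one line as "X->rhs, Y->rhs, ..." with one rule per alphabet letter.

A->CC, B->A, C->BC

  step 2 ⇒ step 3: BCBCABCCC ⇒ A·BC·A·BC·CC·A·BC·BC·BC
    A ↦ CC
    B ↦ A
    C ↦ BC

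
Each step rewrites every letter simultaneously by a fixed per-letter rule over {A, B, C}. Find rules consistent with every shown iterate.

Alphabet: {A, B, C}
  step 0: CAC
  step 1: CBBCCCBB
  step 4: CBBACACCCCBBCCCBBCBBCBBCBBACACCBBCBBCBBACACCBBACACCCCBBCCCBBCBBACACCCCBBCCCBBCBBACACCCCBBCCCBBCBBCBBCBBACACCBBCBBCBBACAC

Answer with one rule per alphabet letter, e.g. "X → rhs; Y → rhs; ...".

A->CC, B->AC, C->CBB

  step 0 ⇒ step 1: CAC ⇒ CBB·CC·CBB
    A ↦ CC
    C ↦ CBB
    B ↦ AC  (constrained at step 1)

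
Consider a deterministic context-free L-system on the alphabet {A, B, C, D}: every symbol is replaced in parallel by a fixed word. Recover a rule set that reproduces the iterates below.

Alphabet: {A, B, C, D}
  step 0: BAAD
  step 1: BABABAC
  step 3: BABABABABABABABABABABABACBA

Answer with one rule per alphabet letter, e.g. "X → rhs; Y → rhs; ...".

  step 0 ⇒ step 1: BAAD ⇒ BA·BA·BA·C
    A ↦ BA
    B ↦ BA
    D ↦ C
    C ↦ DA  (constrained at step 1)

A->BA, B->BA, C->DA, D->C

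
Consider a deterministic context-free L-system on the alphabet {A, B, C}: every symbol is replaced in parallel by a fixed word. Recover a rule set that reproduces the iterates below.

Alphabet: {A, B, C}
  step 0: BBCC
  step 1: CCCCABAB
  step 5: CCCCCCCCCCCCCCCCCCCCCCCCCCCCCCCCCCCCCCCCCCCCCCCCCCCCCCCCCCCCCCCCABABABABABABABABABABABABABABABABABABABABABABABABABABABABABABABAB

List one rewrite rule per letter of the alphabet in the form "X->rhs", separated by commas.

  step 0 ⇒ step 1: BBCC ⇒ CC·CC·AB·AB
    B ↦ CC
    C ↦ AB
    A ↦ CC  (constrained at step 1)

A->CC, B->CC, C->AB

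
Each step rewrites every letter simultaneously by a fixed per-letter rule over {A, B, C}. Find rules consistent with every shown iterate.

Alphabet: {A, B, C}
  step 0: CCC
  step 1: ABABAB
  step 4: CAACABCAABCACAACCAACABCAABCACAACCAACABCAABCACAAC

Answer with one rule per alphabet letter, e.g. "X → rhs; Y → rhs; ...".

A->CA, B->AC, C->AB

  step 0 ⇒ step 1: CCC ⇒ AB·AB·AB
    C ↦ AB
    A ↦ CA  (constrained at step 1)
    B ↦ AC  (constrained at step 1)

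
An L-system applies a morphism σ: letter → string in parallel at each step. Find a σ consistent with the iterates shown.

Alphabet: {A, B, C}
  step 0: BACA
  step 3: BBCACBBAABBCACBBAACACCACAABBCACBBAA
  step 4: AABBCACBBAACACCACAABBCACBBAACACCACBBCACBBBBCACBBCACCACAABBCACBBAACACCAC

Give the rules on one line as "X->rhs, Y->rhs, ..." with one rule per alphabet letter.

  step 3 ⇒ step 4: BBCACBBAABBCACBBAACACCACAABBCACBBAA ⇒ A·A·BB·CAC·BB·A·A·CAC·CAC·A·A·BB·CAC·BB·A·A·CAC·CAC·BB·CAC·BB·BB·CAC·BB·CAC·CAC·A·A·BB·CAC·BB·A·A·CAC·CAC
    A ↦ CAC
    B ↦ A
    C ↦ BB

A->CAC, B->A, C->BB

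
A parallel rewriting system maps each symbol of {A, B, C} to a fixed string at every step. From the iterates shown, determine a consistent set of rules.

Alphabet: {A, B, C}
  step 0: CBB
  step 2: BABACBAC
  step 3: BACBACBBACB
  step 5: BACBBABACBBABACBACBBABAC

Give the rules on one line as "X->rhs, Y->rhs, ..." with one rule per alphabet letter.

  step 2 ⇒ step 3: BABACBAC ⇒ BA·C·BA·C·B·BA·C·B
    A ↦ C
    B ↦ BA
    C ↦ B

A->C, B->BA, C->B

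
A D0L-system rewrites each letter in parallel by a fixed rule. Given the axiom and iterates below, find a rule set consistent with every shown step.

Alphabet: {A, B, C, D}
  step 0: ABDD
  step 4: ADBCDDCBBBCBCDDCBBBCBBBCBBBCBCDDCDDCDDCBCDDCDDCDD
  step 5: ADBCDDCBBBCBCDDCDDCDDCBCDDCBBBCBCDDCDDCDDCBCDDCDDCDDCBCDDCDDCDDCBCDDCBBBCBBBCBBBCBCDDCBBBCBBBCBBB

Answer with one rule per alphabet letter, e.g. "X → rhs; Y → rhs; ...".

A->AD, B->CDD, C->CB, D->B

  step 4 ⇒ step 5: ADBCDDCBBBCBCDDCBBBCBBBCBBBCBCDDCDDCDDCBCDDCDDCDD ⇒ AD·B·CDD·CB·B·B·CB·CDD·CDD·CDD·CB·CDD·CB·B·B·CB·CDD·CDD·CDD·CB·CDD·CDD·CDD·CB·CDD·CDD·CDD·CB·CDD·CB·B·B·CB·B·B·CB·B·B·CB·CDD·CB·B·B·CB·B·B·CB·B·B
    A ↦ AD
    B ↦ CDD
    C ↦ CB
    D ↦ B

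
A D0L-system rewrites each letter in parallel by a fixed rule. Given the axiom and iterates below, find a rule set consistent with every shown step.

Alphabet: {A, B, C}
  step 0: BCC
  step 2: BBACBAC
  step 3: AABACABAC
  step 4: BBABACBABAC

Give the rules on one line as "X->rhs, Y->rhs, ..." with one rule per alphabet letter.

  step 3 ⇒ step 4: AABACABAC ⇒ B·B·A·B·AC·B·A·B·AC
    A ↦ B
    B ↦ A
    C ↦ AC

A->B, B->A, C->AC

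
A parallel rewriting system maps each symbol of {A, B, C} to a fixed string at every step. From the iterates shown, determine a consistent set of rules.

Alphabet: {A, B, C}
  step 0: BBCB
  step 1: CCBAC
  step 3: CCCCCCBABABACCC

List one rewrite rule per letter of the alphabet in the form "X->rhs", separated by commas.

  step 0 ⇒ step 1: BBCB ⇒ C·C·BA·C
    B ↦ C
    C ↦ BA
    A ↦ CC  (constrained at step 1)

A->CC, B->C, C->BA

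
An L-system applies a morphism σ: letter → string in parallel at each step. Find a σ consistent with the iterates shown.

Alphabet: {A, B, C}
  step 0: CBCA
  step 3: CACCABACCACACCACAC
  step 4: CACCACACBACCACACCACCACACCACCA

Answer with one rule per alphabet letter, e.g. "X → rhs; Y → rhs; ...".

A->C, B->BA, C->CA

  step 3 ⇒ step 4: CACCABACCACACCACAC ⇒ CA·C·CA·CA·C·BA·C·CA·CA·C·CA·C·CA·CA·C·CA·C·CA
    A ↦ C
    B ↦ BA
    C ↦ CA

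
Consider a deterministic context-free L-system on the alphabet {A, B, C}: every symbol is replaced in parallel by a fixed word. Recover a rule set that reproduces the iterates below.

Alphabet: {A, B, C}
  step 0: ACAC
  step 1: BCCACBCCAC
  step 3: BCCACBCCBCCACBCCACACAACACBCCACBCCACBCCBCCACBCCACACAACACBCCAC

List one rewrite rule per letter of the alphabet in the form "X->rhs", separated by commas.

  step 0 ⇒ step 1: ACAC ⇒ BCC·AC·BCC·AC
    A ↦ BCC
    C ↦ AC
    B ↦ ACA  (constrained at step 1)

A->BCC, B->ACA, C->AC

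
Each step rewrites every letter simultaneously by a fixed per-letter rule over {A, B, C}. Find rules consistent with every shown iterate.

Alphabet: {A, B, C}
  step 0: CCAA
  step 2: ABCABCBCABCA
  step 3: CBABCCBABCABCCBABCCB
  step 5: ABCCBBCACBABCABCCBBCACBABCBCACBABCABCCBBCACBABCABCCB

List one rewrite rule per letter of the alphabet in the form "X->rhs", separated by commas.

A->CB, B->A, C->BC

  step 2 ⇒ step 3: ABCABCBCABCA ⇒ CB·A·BC·CB·A·BC·A·BC·CB·A·BC·CB
    A ↦ CB
    B ↦ A
    C ↦ BC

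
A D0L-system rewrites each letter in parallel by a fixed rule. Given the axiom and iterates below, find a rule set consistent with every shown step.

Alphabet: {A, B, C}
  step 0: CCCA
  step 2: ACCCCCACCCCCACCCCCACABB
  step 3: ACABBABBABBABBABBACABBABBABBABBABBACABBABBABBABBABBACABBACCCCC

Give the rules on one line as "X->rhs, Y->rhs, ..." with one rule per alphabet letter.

A->AC, B->CC, C->ABB

  step 2 ⇒ step 3: ACCCCCACCCCCACCCCCACABB ⇒ AC·ABB·ABB·ABB·ABB·ABB·AC·ABB·ABB·ABB·ABB·ABB·AC·ABB·ABB·ABB·ABB·ABB·AC·ABB·AC·CC·CC
    A ↦ AC
    B ↦ CC
    C ↦ ABB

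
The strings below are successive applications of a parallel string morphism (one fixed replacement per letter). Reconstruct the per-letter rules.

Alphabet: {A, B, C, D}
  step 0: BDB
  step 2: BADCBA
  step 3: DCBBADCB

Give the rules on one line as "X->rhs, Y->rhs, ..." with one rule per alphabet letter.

A->B, B->DC, C->A, D->B

  step 2 ⇒ step 3: BADCBA ⇒ DC·B·B·A·DC·B
    A ↦ B
    B ↦ DC
    C ↦ A
    D ↦ B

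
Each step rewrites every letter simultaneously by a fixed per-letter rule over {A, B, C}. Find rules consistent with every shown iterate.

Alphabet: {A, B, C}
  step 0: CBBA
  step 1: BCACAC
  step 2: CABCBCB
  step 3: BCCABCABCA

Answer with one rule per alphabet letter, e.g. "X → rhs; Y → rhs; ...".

  step 2 ⇒ step 3: CABCBCB ⇒ B·C·CA·B·CA·B·CA
    A ↦ C
    B ↦ CA
    C ↦ B

A->C, B->CA, C->B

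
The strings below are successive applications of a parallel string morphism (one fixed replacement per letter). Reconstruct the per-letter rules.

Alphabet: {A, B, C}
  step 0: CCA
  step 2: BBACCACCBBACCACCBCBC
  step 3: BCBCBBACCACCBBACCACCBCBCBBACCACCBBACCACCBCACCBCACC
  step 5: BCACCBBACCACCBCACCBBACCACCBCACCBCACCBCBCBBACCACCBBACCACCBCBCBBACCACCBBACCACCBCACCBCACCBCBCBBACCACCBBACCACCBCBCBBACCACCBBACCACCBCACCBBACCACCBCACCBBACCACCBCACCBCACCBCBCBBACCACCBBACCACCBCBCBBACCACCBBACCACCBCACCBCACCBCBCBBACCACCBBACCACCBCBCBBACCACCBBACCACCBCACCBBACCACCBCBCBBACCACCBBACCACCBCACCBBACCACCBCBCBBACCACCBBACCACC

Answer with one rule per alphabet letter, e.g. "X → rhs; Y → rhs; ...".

A->BB, B->BC, C->ACC

  step 2 ⇒ step 3: BBACCACCBBACCACCBCBC ⇒ BC·BC·BB·ACC·ACC·BB·ACC·ACC·BC·BC·BB·ACC·ACC·BB·ACC·ACC·BC·ACC·BC·ACC
    A ↦ BB
    B ↦ BC
    C ↦ ACC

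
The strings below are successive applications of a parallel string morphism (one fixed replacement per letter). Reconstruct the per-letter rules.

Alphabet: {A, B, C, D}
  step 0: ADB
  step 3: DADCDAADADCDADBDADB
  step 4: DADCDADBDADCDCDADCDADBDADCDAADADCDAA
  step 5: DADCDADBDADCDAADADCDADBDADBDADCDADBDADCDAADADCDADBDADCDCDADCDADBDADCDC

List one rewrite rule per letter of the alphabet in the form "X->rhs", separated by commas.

A->DC, B->A, C->DB, D->DA

  step 4 ⇒ step 5: DADCDADBDADCDCDADCDADBDADCDAADADCDAA ⇒ DA·DC·DA·DB·DA·DC·DA·A·DA·DC·DA·DB·DA·DB·DA·DC·DA·DB·DA·DC·DA·A·DA·DC·DA·DB·DA·DC·DC·DA·DC·DA·DB·DA·DC·DC
    A ↦ DC
    B ↦ A
    C ↦ DB
    D ↦ DA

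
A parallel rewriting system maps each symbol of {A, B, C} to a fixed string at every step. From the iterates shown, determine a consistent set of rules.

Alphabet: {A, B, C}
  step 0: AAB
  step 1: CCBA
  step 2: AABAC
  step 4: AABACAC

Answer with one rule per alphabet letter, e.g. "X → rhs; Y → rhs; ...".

A->C, B->BA, C->A

  step 1 ⇒ step 2: CCBA ⇒ A·A·BA·C
    A ↦ C
    B ↦ BA
    C ↦ A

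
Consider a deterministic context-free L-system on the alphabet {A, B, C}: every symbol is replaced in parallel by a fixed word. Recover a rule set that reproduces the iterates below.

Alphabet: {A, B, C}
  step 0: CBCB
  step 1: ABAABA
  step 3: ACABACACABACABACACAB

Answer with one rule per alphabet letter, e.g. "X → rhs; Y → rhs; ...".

A->AC, B->A, C->AB

  step 0 ⇒ step 1: CBCB ⇒ AB·A·AB·A
    B ↦ A
    C ↦ AB
    A ↦ AC  (constrained at step 1)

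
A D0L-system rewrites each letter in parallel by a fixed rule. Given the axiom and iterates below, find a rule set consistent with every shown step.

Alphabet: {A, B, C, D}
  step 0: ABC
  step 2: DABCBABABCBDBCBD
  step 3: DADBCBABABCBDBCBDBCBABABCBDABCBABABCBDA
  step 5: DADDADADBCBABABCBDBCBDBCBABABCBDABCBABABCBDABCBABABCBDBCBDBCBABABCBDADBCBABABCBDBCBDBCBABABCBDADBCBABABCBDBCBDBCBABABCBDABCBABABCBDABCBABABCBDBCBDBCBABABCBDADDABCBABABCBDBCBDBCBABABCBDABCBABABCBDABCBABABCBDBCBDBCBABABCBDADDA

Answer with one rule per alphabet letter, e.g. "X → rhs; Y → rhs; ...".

A->D, B->BCB, C->ABA, D->DA

  step 2 ⇒ step 3: DABCBABABCBDBCBD ⇒ DA·D·BCB·ABA·BCB·D·BCB·D·BCB·ABA·BCB·DA·BCB·ABA·BCB·DA
    A ↦ D
    B ↦ BCB
    C ↦ ABA
    D ↦ DA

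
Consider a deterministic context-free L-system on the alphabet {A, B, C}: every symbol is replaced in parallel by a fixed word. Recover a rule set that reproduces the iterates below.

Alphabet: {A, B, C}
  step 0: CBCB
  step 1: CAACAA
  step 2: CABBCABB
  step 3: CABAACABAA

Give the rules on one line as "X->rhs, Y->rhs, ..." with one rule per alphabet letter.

  step 2 ⇒ step 3: CABBCABB ⇒ CA·B·A·A·CA·B·A·A
    A ↦ B
    B ↦ A
    C ↦ CA

A->B, B->A, C->CA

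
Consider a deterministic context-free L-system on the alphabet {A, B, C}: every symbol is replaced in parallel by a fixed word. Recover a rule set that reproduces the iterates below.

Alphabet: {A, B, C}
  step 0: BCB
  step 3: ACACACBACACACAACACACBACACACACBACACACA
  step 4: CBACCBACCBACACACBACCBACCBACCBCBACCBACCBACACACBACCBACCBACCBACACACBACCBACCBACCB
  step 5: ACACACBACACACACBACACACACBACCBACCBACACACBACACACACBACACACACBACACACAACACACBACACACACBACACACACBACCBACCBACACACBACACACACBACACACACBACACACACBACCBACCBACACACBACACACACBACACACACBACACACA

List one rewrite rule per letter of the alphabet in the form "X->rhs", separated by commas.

  step 4 ⇒ step 5: CBACCBACCBACACACBACCBACCBACCBCBACCBACCBACACACBACCBACCBACCBACACACBACCBACCBACCB ⇒ AC·ACA·CB·AC·AC·ACA·CB·AC·AC·ACA·CB·AC·CB·AC·CB·AC·ACA·CB·AC·AC·ACA·CB·AC·AC·ACA·CB·AC·AC·ACA·AC·ACA·CB·AC·AC·ACA·CB·AC·AC·ACA·CB·AC·CB·AC·CB·AC·ACA·CB·AC·AC·ACA·CB·AC·AC·ACA·CB·AC·AC·ACA·CB·AC·CB·AC·CB·AC·ACA·CB·AC·AC·ACA·CB·AC·AC·ACA·CB·AC·AC·ACA
    A ↦ CB
    B ↦ ACA
    C ↦ AC

A->CB, B->ACA, C->AC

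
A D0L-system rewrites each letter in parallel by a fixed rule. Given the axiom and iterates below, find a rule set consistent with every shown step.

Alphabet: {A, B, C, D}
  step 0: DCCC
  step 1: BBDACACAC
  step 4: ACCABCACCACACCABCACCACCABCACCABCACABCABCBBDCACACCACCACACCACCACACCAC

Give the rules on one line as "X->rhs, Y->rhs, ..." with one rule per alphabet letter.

  step 0 ⇒ step 1: DCCC ⇒ BBD·AC·AC·AC
    C ↦ AC
    D ↦ BBD
    A ↦ C  (constrained at step 1)
    B ↦ ABC  (constrained at step 1)

A->C, B->ABC, C->AC, D->BBD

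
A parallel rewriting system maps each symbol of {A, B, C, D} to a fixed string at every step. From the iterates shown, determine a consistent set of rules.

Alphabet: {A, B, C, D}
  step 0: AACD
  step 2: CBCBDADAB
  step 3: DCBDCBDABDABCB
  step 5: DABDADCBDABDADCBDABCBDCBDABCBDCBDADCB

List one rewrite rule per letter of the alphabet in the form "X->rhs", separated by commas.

A->B, B->CB, C->D, D->DA

  step 2 ⇒ step 3: CBCBDADAB ⇒ D·CB·D·CB·DA·B·DA·B·CB
    A ↦ B
    B ↦ CB
    C ↦ D
    D ↦ DA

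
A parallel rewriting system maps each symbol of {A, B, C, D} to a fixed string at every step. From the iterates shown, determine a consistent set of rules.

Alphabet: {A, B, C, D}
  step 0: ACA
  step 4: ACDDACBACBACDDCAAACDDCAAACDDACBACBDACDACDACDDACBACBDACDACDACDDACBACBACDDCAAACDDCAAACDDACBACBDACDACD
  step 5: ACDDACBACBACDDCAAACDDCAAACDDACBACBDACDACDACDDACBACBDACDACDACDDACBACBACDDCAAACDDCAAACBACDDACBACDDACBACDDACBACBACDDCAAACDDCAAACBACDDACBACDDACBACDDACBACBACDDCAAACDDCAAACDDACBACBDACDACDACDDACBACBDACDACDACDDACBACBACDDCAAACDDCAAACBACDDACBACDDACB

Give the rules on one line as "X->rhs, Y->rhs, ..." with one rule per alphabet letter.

A->ACD, B->CAA, C->D, D->ACB

  step 4 ⇒ step 5: ACDDACBACBACDDCAAACDDCAAACDDACBACBDACDACDACDDACBACBDACDACDACDDACBACBACDDCAAACDDCAAACDDACBACBDACDACD ⇒ ACD·D·ACB·ACB·ACD·D·CAA·ACD·D·CAA·ACD·D·ACB·ACB·D·ACD·ACD·ACD·D·ACB·ACB·D·ACD·ACD·ACD·D·ACB·ACB·ACD·D·CAA·ACD·D·CAA·ACB·ACD·D·ACB·ACD·D·ACB·ACD·D·ACB·ACB·ACD·D·CAA·ACD·D·CAA·ACB·ACD·D·ACB·ACD·D·ACB·ACD·D·ACB·ACB·ACD·D·CAA·ACD·D·CAA·ACD·D·ACB·ACB·D·ACD·ACD·ACD·D·ACB·ACB·D·ACD·ACD·ACD·D·ACB·ACB·ACD·D·CAA·ACD·D·CAA·ACB·ACD·D·ACB·ACD·D·ACB
    A ↦ ACD
    B ↦ CAA
    C ↦ D
    D ↦ ACB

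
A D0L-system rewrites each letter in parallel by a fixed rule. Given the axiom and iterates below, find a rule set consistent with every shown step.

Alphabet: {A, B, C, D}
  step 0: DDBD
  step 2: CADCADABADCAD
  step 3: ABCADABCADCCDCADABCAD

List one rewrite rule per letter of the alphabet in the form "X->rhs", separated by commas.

A->C, B->CD, C->AB, D->AD

  step 2 ⇒ step 3: CADCADABADCAD ⇒ AB·C·AD·AB·C·AD·C·CD·C·AD·AB·C·AD
    A ↦ C
    B ↦ CD
    C ↦ AB
    D ↦ AD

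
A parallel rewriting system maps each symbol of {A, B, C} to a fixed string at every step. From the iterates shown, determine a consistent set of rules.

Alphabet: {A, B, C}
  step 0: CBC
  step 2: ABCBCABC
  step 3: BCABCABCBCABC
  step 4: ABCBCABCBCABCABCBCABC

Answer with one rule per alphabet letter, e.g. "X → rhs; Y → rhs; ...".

  step 3 ⇒ step 4: BCABCABCBCABC ⇒ A·BC·BC·A·BC·BC·A·BC·A·BC·BC·A·BC
    A ↦ BC
    B ↦ A
    C ↦ BC

A->BC, B->A, C->BC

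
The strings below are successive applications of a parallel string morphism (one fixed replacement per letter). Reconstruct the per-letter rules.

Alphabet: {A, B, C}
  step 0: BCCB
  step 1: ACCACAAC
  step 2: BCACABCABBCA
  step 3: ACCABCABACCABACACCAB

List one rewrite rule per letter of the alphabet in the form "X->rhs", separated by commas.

A->B, B->AC, C->CA

  step 2 ⇒ step 3: BCACABCABBCA ⇒ AC·CA·B·CA·B·AC·CA·B·AC·AC·CA·B
    A ↦ B
    B ↦ AC
    C ↦ CA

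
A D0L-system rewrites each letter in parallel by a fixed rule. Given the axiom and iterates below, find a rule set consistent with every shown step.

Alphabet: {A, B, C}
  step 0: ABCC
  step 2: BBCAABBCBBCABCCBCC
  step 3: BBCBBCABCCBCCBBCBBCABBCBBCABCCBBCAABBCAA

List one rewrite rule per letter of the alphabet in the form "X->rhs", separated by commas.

  step 2 ⇒ step 3: BBCAABBCBBCABCCBCC ⇒ BBC·BBC·A·BCC·BCC·BBC·BBC·A·BBC·BBC·A·BCC·BBC·A·A·BBC·A·A
    A ↦ BCC
    B ↦ BBC
    C ↦ A

A->BCC, B->BBC, C->A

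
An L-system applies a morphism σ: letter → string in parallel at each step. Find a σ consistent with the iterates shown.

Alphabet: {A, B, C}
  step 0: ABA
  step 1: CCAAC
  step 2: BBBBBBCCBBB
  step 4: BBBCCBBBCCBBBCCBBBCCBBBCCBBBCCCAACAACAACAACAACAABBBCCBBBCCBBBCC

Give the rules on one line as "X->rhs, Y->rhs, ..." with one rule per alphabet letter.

A->C, B->CAA, C->BBB

  step 1 ⇒ step 2: CCAAC ⇒ BBB·BBB·C·C·BBB
    A ↦ C
    C ↦ BBB
  step 0 ⇒ step 1: ABA ⇒ C·CAA·C
    B ↦ CAA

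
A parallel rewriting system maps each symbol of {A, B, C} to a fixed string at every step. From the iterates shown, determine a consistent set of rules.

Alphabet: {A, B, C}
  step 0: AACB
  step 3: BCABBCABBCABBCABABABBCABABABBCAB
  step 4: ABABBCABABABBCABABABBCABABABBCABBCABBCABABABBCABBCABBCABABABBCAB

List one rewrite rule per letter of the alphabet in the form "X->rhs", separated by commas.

  step 3 ⇒ step 4: BCABBCABBCABBCABABABBCABABABBCAB ⇒ AB·AB·BC·AB·AB·AB·BC·AB·AB·AB·BC·AB·AB·AB·BC·AB·BC·AB·BC·AB·AB·AB·BC·AB·BC·AB·BC·AB·AB·AB·BC·AB
    A ↦ BC
    B ↦ AB
    C ↦ AB

A->BC, B->AB, C->AB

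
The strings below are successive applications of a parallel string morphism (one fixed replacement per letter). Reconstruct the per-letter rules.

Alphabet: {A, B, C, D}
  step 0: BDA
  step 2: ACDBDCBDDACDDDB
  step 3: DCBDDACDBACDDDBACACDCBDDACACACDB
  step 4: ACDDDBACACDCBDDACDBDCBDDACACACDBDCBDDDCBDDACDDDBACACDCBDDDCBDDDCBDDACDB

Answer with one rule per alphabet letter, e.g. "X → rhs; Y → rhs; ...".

A->DCB, B->DB, C->DD, D->AC

  step 3 ⇒ step 4: DCBDDACDBACDDDBACACDCBDDACACACDB ⇒ AC·DD·DB·AC·AC·DCB·DD·AC·DB·DCB·DD·AC·AC·AC·DB·DCB·DD·DCB·DD·AC·DD·DB·AC·AC·DCB·DD·DCB·DD·DCB·DD·AC·DB
    A ↦ DCB
    B ↦ DB
    C ↦ DD
    D ↦ AC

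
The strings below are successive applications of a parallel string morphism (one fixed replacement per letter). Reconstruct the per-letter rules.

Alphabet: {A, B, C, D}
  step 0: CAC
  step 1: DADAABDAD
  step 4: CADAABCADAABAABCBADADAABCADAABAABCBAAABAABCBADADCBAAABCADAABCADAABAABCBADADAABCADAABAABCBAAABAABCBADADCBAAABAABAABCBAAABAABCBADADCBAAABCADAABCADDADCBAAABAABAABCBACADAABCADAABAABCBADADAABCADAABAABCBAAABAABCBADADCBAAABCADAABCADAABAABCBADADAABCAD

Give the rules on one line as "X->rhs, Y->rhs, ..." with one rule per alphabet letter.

A->AAB, B->CBA, C->DAD, D->CAD

  step 0 ⇒ step 1: CAC ⇒ DAD·AAB·DAD
    A ↦ AAB
    C ↦ DAD
    B ↦ CBA  (constrained at step 1)
    D ↦ CAD  (constrained at step 1)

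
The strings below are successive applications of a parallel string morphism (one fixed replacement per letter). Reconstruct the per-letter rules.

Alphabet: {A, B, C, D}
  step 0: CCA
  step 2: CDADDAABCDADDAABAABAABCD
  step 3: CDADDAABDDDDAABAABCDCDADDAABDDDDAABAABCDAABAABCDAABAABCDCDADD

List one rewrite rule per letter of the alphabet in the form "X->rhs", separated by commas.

A->AAB, B->CD, C->CDA, D->DD

  step 2 ⇒ step 3: CDADDAABCDADDAABAABAABCD ⇒ CDA·DD·AAB·DD·DD·AAB·AAB·CD·CDA·DD·AAB·DD·DD·AAB·AAB·CD·AAB·AAB·CD·AAB·AAB·CD·CDA·DD
    A ↦ AAB
    B ↦ CD
    C ↦ CDA
    D ↦ DD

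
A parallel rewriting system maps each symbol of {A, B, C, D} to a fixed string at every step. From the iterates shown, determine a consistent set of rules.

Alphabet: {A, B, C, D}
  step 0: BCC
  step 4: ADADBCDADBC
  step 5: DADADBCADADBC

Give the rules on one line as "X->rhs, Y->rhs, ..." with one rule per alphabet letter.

  step 4 ⇒ step 5: ADADBCDADBC ⇒ D·A·D·A·D·BC·A·D·A·D·BC
    A ↦ D
    B ↦ D
    C ↦ BC
    D ↦ A

A->D, B->D, C->BC, D->A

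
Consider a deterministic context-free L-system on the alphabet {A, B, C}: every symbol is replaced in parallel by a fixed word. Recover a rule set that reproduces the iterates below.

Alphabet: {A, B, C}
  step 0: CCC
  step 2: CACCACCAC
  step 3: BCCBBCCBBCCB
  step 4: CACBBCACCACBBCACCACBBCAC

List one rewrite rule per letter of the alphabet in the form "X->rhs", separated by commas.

A->CC, B->CAC, C->B

  step 3 ⇒ step 4: BCCBBCCBBCCB ⇒ CAC·B·B·CAC·CAC·B·B·CAC·CAC·B·B·CAC
    B ↦ CAC
    C ↦ B
  step 2 ⇒ step 3: CACCACCAC ⇒ B·CC·B·B·CC·B·B·CC·B
    A ↦ CC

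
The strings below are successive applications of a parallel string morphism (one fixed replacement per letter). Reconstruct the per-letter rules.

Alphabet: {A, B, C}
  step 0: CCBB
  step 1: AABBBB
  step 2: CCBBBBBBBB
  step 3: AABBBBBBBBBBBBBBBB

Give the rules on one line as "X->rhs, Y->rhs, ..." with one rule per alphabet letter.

A->C, B->BB, C->A

  step 2 ⇒ step 3: CCBBBBBBBB ⇒ A·A·BB·BB·BB·BB·BB·BB·BB·BB
    B ↦ BB
    C ↦ A
  step 1 ⇒ step 2: AABBBB ⇒ C·C·BB·BB·BB·BB
    A ↦ C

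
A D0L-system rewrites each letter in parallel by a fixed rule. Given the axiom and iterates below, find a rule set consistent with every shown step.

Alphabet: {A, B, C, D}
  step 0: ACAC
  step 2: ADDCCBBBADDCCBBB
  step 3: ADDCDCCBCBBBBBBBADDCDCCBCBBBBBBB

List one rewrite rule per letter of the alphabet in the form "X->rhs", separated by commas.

A->AD, B->BB, C->CB, D->DC

  step 2 ⇒ step 3: ADDCCBBBADDCCBBB ⇒ AD·DC·DC·CB·CB·BB·BB·BB·AD·DC·DC·CB·CB·BB·BB·BB
    A ↦ AD
    B ↦ BB
    C ↦ CB
    D ↦ DC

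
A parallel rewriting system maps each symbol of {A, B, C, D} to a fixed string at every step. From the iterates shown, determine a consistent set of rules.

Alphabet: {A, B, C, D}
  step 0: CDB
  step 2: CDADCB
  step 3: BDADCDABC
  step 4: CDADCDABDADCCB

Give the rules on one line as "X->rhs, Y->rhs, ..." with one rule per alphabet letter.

A->DC, B->C, C->B, D->DA

  step 3 ⇒ step 4: BDADCDABC ⇒ C·DA·DC·DA·B·DA·DC·C·B
    A ↦ DC
    B ↦ C
    C ↦ B
    D ↦ DA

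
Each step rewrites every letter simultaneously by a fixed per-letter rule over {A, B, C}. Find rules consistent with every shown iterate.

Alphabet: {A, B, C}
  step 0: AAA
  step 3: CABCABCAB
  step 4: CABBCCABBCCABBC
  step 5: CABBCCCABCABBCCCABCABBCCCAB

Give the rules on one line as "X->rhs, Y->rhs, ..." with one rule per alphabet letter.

A->B, B->C, C->CAB

  step 4 ⇒ step 5: CABBCCABBCCABBC ⇒ CAB·B·C·C·CAB·CAB·B·C·C·CAB·CAB·B·C·C·CAB
    A ↦ B
    B ↦ C
    C ↦ CAB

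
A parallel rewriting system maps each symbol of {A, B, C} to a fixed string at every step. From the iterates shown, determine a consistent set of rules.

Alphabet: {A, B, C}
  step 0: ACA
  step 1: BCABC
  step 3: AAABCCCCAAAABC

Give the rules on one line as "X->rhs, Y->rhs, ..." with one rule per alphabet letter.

A->BC, B->CCC, C->A

  step 0 ⇒ step 1: ACA ⇒ BC·A·BC
    A ↦ BC
    C ↦ A
    B ↦ CCC  (constrained at step 1)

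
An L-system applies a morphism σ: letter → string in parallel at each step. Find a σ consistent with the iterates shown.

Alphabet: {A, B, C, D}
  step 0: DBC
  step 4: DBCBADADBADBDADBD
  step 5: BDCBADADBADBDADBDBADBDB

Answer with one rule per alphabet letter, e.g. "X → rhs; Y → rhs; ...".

  step 4 ⇒ step 5: DBCBADADBADBDADBD ⇒ B·D·CBA·D·AD·B·AD·B·D·AD·B·D·B·AD·B·D·B
    A ↦ AD
    B ↦ D
    C ↦ CBA
    D ↦ B

A->AD, B->D, C->CBA, D->B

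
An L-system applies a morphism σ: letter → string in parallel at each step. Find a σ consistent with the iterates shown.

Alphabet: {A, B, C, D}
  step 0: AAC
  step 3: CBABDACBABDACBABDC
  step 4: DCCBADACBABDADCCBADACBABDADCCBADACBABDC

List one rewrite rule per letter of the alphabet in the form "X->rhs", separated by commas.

A->DA, B->CBA, C->DC, D->B

  step 3 ⇒ step 4: CBABDACBABDACBABDC ⇒ DC·CBA·DA·CBA·B·DA·DC·CBA·DA·CBA·B·DA·DC·CBA·DA·CBA·B·DC
    A ↦ DA
    B ↦ CBA
    C ↦ DC
    D ↦ B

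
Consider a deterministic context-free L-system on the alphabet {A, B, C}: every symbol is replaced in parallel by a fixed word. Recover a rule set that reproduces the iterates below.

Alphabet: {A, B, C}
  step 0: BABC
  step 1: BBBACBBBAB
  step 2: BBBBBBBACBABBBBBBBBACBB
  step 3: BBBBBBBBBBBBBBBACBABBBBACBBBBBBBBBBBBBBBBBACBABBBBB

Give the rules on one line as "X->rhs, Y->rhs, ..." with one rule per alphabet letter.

A->BAC, B->BB, C->BAB

  step 2 ⇒ step 3: BBBBBBBACBABBBBBBBBACBB ⇒ BB·BB·BB·BB·BB·BB·BB·BAC·BAB·BB·BAC·BB·BB·BB·BB·BB·BB·BB·BB·BAC·BAB·BB·BB
    A ↦ BAC
    B ↦ BB
    C ↦ BAB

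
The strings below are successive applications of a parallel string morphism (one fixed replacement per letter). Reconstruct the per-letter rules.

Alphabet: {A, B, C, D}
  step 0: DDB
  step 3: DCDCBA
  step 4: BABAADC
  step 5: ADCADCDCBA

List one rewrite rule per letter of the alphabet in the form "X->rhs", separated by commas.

  step 4 ⇒ step 5: BABAADC ⇒ A·DC·A·DC·DC·B·A
    A ↦ DC
    B ↦ A
    C ↦ A
    D ↦ B

A->DC, B->A, C->A, D->B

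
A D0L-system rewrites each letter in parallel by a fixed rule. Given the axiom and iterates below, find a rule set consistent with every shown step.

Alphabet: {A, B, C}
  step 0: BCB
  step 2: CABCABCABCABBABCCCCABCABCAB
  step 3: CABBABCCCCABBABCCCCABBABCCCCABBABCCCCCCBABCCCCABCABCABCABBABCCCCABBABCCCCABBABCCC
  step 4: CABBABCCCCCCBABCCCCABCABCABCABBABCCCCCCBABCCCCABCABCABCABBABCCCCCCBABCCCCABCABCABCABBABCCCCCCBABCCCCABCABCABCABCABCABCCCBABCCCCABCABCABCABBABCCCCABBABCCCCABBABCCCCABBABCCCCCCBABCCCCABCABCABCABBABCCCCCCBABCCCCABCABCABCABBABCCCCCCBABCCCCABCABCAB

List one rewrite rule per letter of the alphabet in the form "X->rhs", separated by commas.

A->BAB, B->CCC, C->CAB

  step 3 ⇒ step 4: CABBABCCCCABBABCCCCABBABCCCCABBABCCCCCCBABCCCCABCABCABCABBABCCCCABBABCCCCABBABCCC ⇒ CAB·BAB·CCC·CCC·BAB·CCC·CAB·CAB·CAB·CAB·BAB·CCC·CCC·BAB·CCC·CAB·CAB·CAB·CAB·BAB·CCC·CCC·BAB·CCC·CAB·CAB·CAB·CAB·BAB·CCC·CCC·BAB·CCC·CAB·CAB·CAB·CAB·CAB·CAB·CCC·BAB·CCC·CAB·CAB·CAB·CAB·BAB·CCC·CAB·BAB·CCC·CAB·BAB·CCC·CAB·BAB·CCC·CCC·BAB·CCC·CAB·CAB·CAB·CAB·BAB·CCC·CCC·BAB·CCC·CAB·CAB·CAB·CAB·BAB·CCC·CCC·BAB·CCC·CAB·CAB·CAB
    A ↦ BAB
    B ↦ CCC
    C ↦ CAB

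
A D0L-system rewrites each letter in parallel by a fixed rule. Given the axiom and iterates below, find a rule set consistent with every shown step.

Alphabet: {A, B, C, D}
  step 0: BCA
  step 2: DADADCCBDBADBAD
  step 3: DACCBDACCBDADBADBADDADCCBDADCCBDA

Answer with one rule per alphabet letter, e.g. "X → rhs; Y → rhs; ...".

  step 2 ⇒ step 3: DADADCCBDBADBAD ⇒ DA·CCB·DA·CCB·DA·DBA·DBA·D·DA·D·CCB·DA·D·CCB·DA
    A ↦ CCB
    B ↦ D
    C ↦ DBA
    D ↦ DA

A->CCB, B->D, C->DBA, D->DA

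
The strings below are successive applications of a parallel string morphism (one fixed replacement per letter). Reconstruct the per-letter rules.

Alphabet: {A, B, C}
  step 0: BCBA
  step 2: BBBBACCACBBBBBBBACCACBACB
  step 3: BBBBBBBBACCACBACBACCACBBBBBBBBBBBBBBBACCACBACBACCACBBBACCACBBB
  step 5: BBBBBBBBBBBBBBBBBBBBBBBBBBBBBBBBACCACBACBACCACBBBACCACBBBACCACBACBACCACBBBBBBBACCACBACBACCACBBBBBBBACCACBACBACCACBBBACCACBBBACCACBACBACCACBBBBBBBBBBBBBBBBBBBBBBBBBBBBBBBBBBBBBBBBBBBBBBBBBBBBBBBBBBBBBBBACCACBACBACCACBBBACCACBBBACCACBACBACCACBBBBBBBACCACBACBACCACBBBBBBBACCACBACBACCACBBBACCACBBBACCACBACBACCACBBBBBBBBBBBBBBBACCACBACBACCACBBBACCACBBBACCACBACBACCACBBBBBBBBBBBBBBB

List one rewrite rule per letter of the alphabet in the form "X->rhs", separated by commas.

  step 2 ⇒ step 3: BBBBACCACBBBBBBBACCACBACB ⇒ BB·BB·BB·BB·ACC·ACB·ACB·ACC·ACB·BB·BB·BB·BB·BB·BB·BB·ACC·ACB·ACB·ACC·ACB·BB·ACC·ACB·BB
    A ↦ ACC
    B ↦ BB
    C ↦ ACB

A->ACC, B->BB, C->ACB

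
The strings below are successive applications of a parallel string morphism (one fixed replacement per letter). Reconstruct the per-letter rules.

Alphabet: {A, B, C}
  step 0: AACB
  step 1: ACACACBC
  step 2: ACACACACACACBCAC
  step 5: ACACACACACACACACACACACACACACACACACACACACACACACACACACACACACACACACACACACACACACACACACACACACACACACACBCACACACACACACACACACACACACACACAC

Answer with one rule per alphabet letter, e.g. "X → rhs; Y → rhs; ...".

A->AC, B->BC, C->AC

  step 1 ⇒ step 2: ACACACBC ⇒ AC·AC·AC·AC·AC·AC·BC·AC
    A ↦ AC
    B ↦ BC
    C ↦ AC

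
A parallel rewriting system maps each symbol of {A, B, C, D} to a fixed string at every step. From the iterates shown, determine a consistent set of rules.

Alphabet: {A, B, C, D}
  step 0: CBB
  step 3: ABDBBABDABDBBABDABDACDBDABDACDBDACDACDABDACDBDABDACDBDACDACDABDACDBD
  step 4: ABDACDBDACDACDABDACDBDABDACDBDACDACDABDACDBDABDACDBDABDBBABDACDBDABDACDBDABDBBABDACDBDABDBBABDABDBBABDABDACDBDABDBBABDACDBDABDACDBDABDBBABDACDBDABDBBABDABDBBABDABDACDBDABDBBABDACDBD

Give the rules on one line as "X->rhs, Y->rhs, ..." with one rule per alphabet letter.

  step 3 ⇒ step 4: ABDBBABDABDBBABDABDACDBDABDACDBDACDACDABDACDBDABDACDBDACDACDABDACDBD ⇒ ABD·ACD·BD·ACD·ACD·ABD·ACD·BD·ABD·ACD·BD·ACD·ACD·ABD·ACD·BD·ABD·ACD·BD·ABD·BBA·BD·ACD·BD·ABD·ACD·BD·ABD·BBA·BD·ACD·BD·ABD·BBA·BD·ABD·BBA·BD·ABD·ACD·BD·ABD·BBA·BD·ACD·BD·ABD·ACD·BD·ABD·BBA·BD·ACD·BD·ABD·BBA·BD·ABD·BBA·BD·ABD·ACD·BD·ABD·BBA·BD·ACD·BD
    A ↦ ABD
    B ↦ ACD
    C ↦ BBA
    D ↦ BD

A->ABD, B->ACD, C->BBA, D->BD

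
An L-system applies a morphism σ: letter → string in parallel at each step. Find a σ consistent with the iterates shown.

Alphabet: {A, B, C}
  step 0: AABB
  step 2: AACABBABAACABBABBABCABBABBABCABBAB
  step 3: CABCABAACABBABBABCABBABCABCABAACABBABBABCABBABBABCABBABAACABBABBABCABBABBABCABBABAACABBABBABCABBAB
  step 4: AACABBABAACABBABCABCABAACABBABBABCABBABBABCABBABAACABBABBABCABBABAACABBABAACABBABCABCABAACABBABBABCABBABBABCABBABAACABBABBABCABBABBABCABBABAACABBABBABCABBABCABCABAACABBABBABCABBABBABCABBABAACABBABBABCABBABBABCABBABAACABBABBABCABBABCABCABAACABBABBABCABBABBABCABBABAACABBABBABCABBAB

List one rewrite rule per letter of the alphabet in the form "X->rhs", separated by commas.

  step 3 ⇒ step 4: CABCABAACABBABBABCABBABCABCABAACABBABBABCABBABBABCABBABAACABBABBABCABBABBABCABBABAACABBABBABCABBAB ⇒ AA·CAB·BAB·AA·CAB·BAB·CAB·CAB·AA·CAB·BAB·BAB·CAB·BAB·BAB·CAB·BAB·AA·CAB·BAB·BAB·CAB·BAB·AA·CAB·BAB·AA·CAB·BAB·CAB·CAB·AA·CAB·BAB·BAB·CAB·BAB·BAB·CAB·BAB·AA·CAB·BAB·BAB·CAB·BAB·BAB·CAB·BAB·AA·CAB·BAB·BAB·CAB·BAB·CAB·CAB·AA·CAB·BAB·BAB·CAB·BAB·BAB·CAB·BAB·AA·CAB·BAB·BAB·CAB·BAB·BAB·CAB·BAB·AA·CAB·BAB·BAB·CAB·BAB·CAB·CAB·AA·CAB·BAB·BAB·CAB·BAB·BAB·CAB·BAB·AA·CAB·BAB·BAB·CAB·BAB
    A ↦ CAB
    B ↦ BAB
    C ↦ AA

A->CAB, B->BAB, C->AA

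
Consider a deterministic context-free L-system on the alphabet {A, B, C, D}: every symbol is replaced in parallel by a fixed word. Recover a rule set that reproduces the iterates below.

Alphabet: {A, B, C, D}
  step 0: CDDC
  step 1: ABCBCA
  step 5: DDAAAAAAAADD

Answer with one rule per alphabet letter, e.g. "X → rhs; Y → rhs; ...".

A->D, B->A, C->A, D->BC

  step 0 ⇒ step 1: CDDC ⇒ A·BC·BC·A
    C ↦ A
    D ↦ BC
    A ↦ D  (constrained at step 1)
    B ↦ A  (constrained at step 1)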